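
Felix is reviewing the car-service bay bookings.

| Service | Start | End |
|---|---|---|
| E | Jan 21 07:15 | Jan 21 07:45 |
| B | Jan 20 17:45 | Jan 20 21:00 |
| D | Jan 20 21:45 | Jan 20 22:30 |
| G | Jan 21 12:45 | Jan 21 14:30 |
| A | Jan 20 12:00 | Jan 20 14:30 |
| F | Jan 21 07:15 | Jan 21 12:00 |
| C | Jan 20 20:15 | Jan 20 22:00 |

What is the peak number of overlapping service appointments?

Sweep the timeline, counting +1 at each start and −1 at each end (ends before starts at a tie):
Jan 20 12:00 start A → 1
Jan 20 14:30 end A → 0
Jan 20 17:45 start B → 1
Jan 20 20:15 start C → 2
Jan 20 21:00 end B → 1
Jan 20 21:45 start D → 2
Jan 20 22:00 end C → 1
Jan 20 22:30 end D → 0
Jan 21 07:15 start E → 1
Jan 21 07:15 start F → 2
Jan 21 07:45 end E → 1
Jan 21 12:00 end F → 0
Jan 21 12:45 start G → 1
Jan 21 14:30 end G → 0
Peak is 2, at Jan 20 20:15 (B, C).

2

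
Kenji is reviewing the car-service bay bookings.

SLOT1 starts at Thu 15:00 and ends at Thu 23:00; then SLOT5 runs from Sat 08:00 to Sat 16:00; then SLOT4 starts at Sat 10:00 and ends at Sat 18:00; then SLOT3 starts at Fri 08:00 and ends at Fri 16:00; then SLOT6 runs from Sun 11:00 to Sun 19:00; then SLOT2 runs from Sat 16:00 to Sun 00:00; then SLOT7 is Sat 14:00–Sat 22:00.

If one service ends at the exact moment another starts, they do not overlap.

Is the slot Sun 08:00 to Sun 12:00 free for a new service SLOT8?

SLOT1: ends Thu 23:00 at or before SLOT8 starts Sun 08:00 → clear.
SLOT3: ends Fri 16:00 at or before SLOT8 starts Sun 08:00 → clear.
SLOT5: ends Sat 16:00 at or before SLOT8 starts Sun 08:00 → clear.
SLOT4: ends Sat 18:00 at or before SLOT8 starts Sun 08:00 → clear.
SLOT7: ends Sat 22:00 at or before SLOT8 starts Sun 08:00 → clear.
SLOT2: ends Sun 00:00 at or before SLOT8 starts Sun 08:00 → clear.
SLOT6: starts Sun 11:00 before SLOT8 ends Sun 12:00, and ends Sun 19:00 after SLOT8 starts Sun 08:00 → overlap.
SLOT8 overlaps SLOT6.

No — it overlaps SLOT6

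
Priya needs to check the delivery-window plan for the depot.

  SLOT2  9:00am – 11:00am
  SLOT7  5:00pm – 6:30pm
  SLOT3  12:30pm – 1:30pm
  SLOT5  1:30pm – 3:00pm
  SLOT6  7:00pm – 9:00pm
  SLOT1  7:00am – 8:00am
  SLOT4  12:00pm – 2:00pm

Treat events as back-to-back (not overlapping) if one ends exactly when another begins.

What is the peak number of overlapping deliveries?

Sweep the timeline, counting +1 at each start and −1 at each end (ends before starts at a tie):
7:00am start SLOT1 → 1
8:00am end SLOT1 → 0
9:00am start SLOT2 → 1
11:00am end SLOT2 → 0
12:00pm start SLOT4 → 1
12:30pm start SLOT3 → 2
1:30pm end SLOT3 → 1
1:30pm start SLOT5 → 2
2:00pm end SLOT4 → 1
3:00pm end SLOT5 → 0
5:00pm start SLOT7 → 1
6:30pm end SLOT7 → 0
7:00pm start SLOT6 → 1
9:00pm end SLOT6 → 0
Peak is 2, at 12:30pm (SLOT3, SLOT4).

2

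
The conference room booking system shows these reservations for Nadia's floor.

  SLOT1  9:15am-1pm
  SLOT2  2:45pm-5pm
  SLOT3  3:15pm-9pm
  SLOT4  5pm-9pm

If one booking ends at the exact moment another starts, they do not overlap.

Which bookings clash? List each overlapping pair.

SLOT2 & SLOT3, SLOT3 & SLOT4

Two intervals overlap when each starts before the other ends.
Sorted by start: SLOT1, SLOT2, SLOT3, SLOT4.
SLOT2 starts after SLOT1 ends — done with SLOT1.
SLOT3 starts before SLOT2 ends → SLOT2 and SLOT3 overlap.
SLOT4 starts exactly when SLOT2 ends (back-to-back, no overlap).
SLOT4 starts before SLOT3 ends → SLOT3 and SLOT4 overlap.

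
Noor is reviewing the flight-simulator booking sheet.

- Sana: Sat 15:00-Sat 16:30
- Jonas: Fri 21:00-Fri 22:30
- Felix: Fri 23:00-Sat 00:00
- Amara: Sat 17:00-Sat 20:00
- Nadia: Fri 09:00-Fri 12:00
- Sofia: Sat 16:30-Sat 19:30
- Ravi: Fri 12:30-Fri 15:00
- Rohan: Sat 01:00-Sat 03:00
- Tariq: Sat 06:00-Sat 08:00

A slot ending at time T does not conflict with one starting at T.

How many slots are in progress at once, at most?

Walk through starts and ends in time order (an end at T is processed before a start at T):
Fri 09:00 start Nadia → 1
Fri 12:00 end Nadia → 0
Fri 12:30 start Ravi → 1
Fri 15:00 end Ravi → 0
Fri 21:00 start Jonas → 1
Fri 22:30 end Jonas → 0
Fri 23:00 start Felix → 1
Sat 00:00 end Felix → 0
Sat 01:00 start Rohan → 1
Sat 03:00 end Rohan → 0
Sat 06:00 start Tariq → 1
Sat 08:00 end Tariq → 0
Sat 15:00 start Sana → 1
Sat 16:30 end Sana → 0
Sat 16:30 start Sofia → 1
Sat 17:00 start Amara → 2
Sat 19:30 end Sofia → 1
Sat 20:00 end Amara → 0
Peak is 2, at Sat 17:00 (Amara, Sofia).

2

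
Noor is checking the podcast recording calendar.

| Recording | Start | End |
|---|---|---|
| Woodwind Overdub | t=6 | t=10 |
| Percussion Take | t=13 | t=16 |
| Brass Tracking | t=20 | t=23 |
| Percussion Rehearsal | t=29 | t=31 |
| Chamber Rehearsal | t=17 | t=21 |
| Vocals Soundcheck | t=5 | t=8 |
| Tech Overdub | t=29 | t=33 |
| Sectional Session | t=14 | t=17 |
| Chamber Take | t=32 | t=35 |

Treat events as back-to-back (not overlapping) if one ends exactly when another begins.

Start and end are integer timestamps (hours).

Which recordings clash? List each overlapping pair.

Sorted by start: Vocals Soundcheck, Woodwind Overdub, Percussion Take, Sectional Session, Chamber Rehearsal, Brass Tracking, Tech Overdub, Percussion Rehearsal, Chamber Take.
Woodwind Overdub starts before Vocals Soundcheck ends → Vocals Soundcheck and Woodwind Overdub overlap.
Percussion Take starts after Vocals Soundcheck ends — done with Vocals Soundcheck.
Percussion Take starts after Woodwind Overdub ends — done with Woodwind Overdub.
Sectional Session starts before Percussion Take ends → Percussion Take and Sectional Session overlap.
Chamber Rehearsal starts after Percussion Take ends — done with Percussion Take.
Chamber Rehearsal starts exactly when Sectional Session ends (back-to-back, no overlap) — done with Sectional Session.
Brass Tracking starts before Chamber Rehearsal ends → Chamber Rehearsal and Brass Tracking overlap.
Tech Overdub starts after Chamber Rehearsal ends — done with Chamber Rehearsal.
Tech Overdub starts after Brass Tracking ends — done with Brass Tracking.
Percussion Rehearsal starts before Tech Overdub ends → Tech Overdub and Percussion Rehearsal overlap.
Chamber Take starts before Tech Overdub ends → Tech Overdub and Chamber Take overlap.
Chamber Take starts after Percussion Rehearsal ends.

Brass Tracking & Chamber Rehearsal, Chamber Take & Tech Overdub, Percussion Rehearsal & Tech Overdub, Percussion Take & Sectional Session, Vocals Soundcheck & Woodwind Overdub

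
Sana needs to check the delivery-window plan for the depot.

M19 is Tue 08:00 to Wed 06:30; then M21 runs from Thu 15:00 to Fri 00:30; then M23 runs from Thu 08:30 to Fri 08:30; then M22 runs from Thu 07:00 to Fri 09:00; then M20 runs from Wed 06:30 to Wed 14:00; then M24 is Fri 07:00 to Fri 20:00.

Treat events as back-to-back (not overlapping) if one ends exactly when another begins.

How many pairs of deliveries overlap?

5

Two intervals overlap when each starts before the other ends.
Sorted by start: M19, M20, M22, M23, M21, M24.
M20 starts exactly when M19 ends (back-to-back, no overlap) — done with M19.
M22 starts after M20 ends — done with M20.
M23 starts before M22 ends → M22 and M23 overlap.
M21 starts before M22 ends → M22 and M21 overlap.
M24 starts before M22 ends → M22 and M24 overlap.
M21 starts before M23 ends → M23 and M21 overlap.
M24 starts before M23 ends → M23 and M24 overlap.
M24 starts after M21 ends.
Overlapping pairs: M21 & M22, M21 & M23, M22 & M23, M22 & M24, M23 & M24 — 5 in total.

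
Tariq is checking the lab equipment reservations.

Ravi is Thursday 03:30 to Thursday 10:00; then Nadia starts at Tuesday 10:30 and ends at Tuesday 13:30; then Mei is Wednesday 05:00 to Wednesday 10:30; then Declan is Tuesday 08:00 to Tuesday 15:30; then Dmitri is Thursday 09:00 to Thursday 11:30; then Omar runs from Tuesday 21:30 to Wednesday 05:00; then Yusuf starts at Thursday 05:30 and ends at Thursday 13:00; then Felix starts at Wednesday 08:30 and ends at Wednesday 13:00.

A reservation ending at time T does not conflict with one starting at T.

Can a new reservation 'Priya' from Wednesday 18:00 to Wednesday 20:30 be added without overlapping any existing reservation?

Yes — the slot is free

Declan: ends Tuesday 15:30 at or before Priya starts Wednesday 18:00 → clear.
Nadia: ends Tuesday 13:30 at or before Priya starts Wednesday 18:00 → clear.
Omar: ends Wednesday 05:00 at or before Priya starts Wednesday 18:00 → clear.
Mei: ends Wednesday 10:30 at or before Priya starts Wednesday 18:00 → clear.
Felix: ends Wednesday 13:00 at or before Priya starts Wednesday 18:00 → clear.
Ravi: starts Thursday 03:30 at or after Priya ends Wednesday 20:30 → clear.
Yusuf: starts Thursday 05:30 at or after Priya ends Wednesday 20:30 → clear.
Dmitri: starts Thursday 09:00 at or after Priya ends Wednesday 20:30 → clear.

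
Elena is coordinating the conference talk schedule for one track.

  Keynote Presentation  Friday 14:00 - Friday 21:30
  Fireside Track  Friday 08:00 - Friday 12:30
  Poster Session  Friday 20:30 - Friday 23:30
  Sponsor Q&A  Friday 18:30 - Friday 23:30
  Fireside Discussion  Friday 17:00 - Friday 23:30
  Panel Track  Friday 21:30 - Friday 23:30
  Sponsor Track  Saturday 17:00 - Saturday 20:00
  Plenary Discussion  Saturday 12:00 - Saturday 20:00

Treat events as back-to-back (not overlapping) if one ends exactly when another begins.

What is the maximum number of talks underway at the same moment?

Sort all start/end points and keep a running count:
Friday 08:00 start Fireside Track → 1
Friday 12:30 end Fireside Track → 0
Friday 14:00 start Keynote Presentation → 1
Friday 17:00 start Fireside Discussion → 2
Friday 18:30 start Sponsor Q&A → 3
Friday 20:30 start Poster Session → 4
Friday 21:30 end Keynote Presentation → 3
Friday 21:30 start Panel Track → 4
Friday 23:30 end Fireside Discussion → 3
Friday 23:30 end Panel Track → 2
Friday 23:30 end Poster Session → 1
Friday 23:30 end Sponsor Q&A → 0
Saturday 12:00 start Plenary Discussion → 1
Saturday 17:00 start Sponsor Track → 2
Saturday 20:00 end Plenary Discussion → 1
Saturday 20:00 end Sponsor Track → 0
Peak is 4, at Friday 20:30 (Fireside Discussion, Keynote Presentation, Poster Session, Sponsor Q&A).

4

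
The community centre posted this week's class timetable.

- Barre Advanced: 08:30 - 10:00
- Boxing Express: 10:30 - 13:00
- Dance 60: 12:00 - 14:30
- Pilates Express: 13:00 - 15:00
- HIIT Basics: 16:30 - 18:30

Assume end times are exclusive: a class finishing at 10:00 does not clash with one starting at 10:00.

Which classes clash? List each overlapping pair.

Two intervals overlap when each starts before the other ends.
Sorted by start: Barre Advanced, Boxing Express, Dance 60, Pilates Express, HIIT Basics.
Boxing Express starts after Barre Advanced ends; Barre Advanced is clear from here.
Dance 60 starts before Boxing Express ends → Boxing Express and Dance 60 overlap.
Pilates Express starts exactly when Boxing Express ends (back-to-back, no overlap); Boxing Express is clear from here.
Pilates Express starts before Dance 60 ends → Dance 60 and Pilates Express overlap.
HIIT Basics starts after Dance 60 ends.
HIIT Basics starts after Pilates Express ends.

Boxing Express & Dance 60, Dance 60 & Pilates Express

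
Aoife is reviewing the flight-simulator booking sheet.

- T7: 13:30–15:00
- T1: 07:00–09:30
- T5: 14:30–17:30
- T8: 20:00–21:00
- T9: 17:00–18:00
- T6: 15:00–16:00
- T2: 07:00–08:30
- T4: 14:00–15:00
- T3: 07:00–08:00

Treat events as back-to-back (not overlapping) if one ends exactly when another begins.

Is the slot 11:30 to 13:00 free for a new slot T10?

Yes — the slot is free

T1: ends 09:30 at or before T10 starts 11:30 → clear.
T2: ends 08:30 at or before T10 starts 11:30 → clear.
T3: ends 08:00 at or before T10 starts 11:30 → clear.
T7: starts 13:30 at or after T10 ends 13:00 → clear.
T4: starts 14:00 at or after T10 ends 13:00 → clear.
T5: starts 14:30 at or after T10 ends 13:00 → clear.
T6: starts 15:00 at or after T10 ends 13:00 → clear.
T9: starts 17:00 at or after T10 ends 13:00 → clear.
T8: starts 20:00 at or after T10 ends 13:00 → clear.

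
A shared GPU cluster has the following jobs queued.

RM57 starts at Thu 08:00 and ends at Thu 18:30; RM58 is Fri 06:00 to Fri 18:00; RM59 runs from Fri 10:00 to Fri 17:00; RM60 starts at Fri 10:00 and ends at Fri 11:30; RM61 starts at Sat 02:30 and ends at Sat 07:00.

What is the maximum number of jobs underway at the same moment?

3

Walk through starts and ends in time order (an end at T is processed before a start at T):
Thu 08:00 start RM57 → 1
Thu 18:30 end RM57 → 0
Fri 06:00 start RM58 → 1
Fri 10:00 start RM59 → 2
Fri 10:00 start RM60 → 3
Fri 11:30 end RM60 → 2
Fri 17:00 end RM59 → 1
Fri 18:00 end RM58 → 0
Sat 02:30 start RM61 → 1
Sat 07:00 end RM61 → 0
Peak is 3, at Fri 10:00 (RM58, RM59, RM60).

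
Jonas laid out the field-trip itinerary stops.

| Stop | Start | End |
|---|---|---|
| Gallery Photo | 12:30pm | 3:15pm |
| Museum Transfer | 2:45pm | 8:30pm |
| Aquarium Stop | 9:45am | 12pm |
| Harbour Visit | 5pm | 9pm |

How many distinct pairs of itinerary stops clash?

2

Two intervals overlap when each starts before the other ends.
Sorted by start: Aquarium Stop, Gallery Photo, Museum Transfer, Harbour Visit.
Gallery Photo starts after Aquarium Stop ends — done with Aquarium Stop.
Museum Transfer starts before Gallery Photo ends → Gallery Photo and Museum Transfer overlap.
Harbour Visit starts after Gallery Photo ends.
Harbour Visit starts before Museum Transfer ends → Museum Transfer and Harbour Visit overlap.
Overlapping pairs: Gallery Photo & Museum Transfer, Harbour Visit & Museum Transfer — 2 in total.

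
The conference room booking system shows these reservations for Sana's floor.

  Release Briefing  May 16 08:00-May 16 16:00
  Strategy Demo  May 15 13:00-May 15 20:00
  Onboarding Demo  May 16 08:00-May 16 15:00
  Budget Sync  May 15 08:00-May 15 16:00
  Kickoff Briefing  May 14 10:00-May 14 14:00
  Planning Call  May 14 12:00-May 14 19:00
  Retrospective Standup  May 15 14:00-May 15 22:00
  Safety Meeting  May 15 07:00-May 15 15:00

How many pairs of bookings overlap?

Two intervals overlap when each starts before the other ends.
Sorted by start: Kickoff Briefing, Planning Call, Safety Meeting, Budget Sync, Strategy Demo, Retrospective Standup, Onboarding Demo, Release Briefing.
Planning Call starts before Kickoff Briefing ends → Kickoff Briefing and Planning Call overlap.
Safety Meeting starts after Kickoff Briefing ends — done with Kickoff Briefing.
Safety Meeting starts after Planning Call ends — done with Planning Call.
Budget Sync starts before Safety Meeting ends → Safety Meeting and Budget Sync overlap.
Strategy Demo starts before Safety Meeting ends → Safety Meeting and Strategy Demo overlap.
Retrospective Standup starts before Safety Meeting ends → Safety Meeting and Retrospective Standup overlap.
Onboarding Demo starts after Safety Meeting ends — done with Safety Meeting.
Strategy Demo starts before Budget Sync ends → Budget Sync and Strategy Demo overlap.
Retrospective Standup starts before Budget Sync ends → Budget Sync and Retrospective Standup overlap.
Onboarding Demo starts after Budget Sync ends — done with Budget Sync.
Retrospective Standup starts before Strategy Demo ends → Strategy Demo and Retrospective Standup overlap.
Onboarding Demo starts after Strategy Demo ends — done with Strategy Demo.
Onboarding Demo starts after Retrospective Standup ends — done with Retrospective Standup.
Release Briefing starts before Onboarding Demo ends → Onboarding Demo and Release Briefing overlap.
Overlapping pairs: Budget Sync & Retrospective Standup, Budget Sync & Safety Meeting, Budget Sync & Strategy Demo, Kickoff Briefing & Planning Call, Onboarding Demo & Release Briefing, Retrospective Standup & Safety Meeting, Retrospective Standup & Strategy Demo, Safety Meeting & Strategy Demo — 8 in total.

8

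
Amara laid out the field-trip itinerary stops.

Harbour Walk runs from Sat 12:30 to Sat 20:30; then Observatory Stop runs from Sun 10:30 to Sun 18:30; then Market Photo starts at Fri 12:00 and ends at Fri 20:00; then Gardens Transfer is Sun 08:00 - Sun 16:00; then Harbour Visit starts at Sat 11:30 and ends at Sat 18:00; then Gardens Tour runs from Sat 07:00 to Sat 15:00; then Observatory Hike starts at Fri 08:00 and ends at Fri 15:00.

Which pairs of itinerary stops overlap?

Sorted by start: Observatory Hike, Market Photo, Gardens Tour, Harbour Visit, Harbour Walk, Gardens Transfer, Observatory Stop.
Market Photo starts before Observatory Hike ends → Observatory Hike and Market Photo overlap.
Gardens Tour starts after Observatory Hike ends — done with Observatory Hike.
Gardens Tour starts after Market Photo ends — done with Market Photo.
Harbour Visit starts before Gardens Tour ends → Gardens Tour and Harbour Visit overlap.
Harbour Walk starts before Gardens Tour ends → Gardens Tour and Harbour Walk overlap.
Gardens Transfer starts after Gardens Tour ends — done with Gardens Tour.
Harbour Walk starts before Harbour Visit ends → Harbour Visit and Harbour Walk overlap.
Gardens Transfer starts after Harbour Visit ends — done with Harbour Visit.
Gardens Transfer starts after Harbour Walk ends — done with Harbour Walk.
Observatory Stop starts before Gardens Transfer ends → Gardens Transfer and Observatory Stop overlap.

Gardens Tour & Harbour Visit, Gardens Tour & Harbour Walk, Gardens Transfer & Observatory Stop, Harbour Visit & Harbour Walk, Market Photo & Observatory Hike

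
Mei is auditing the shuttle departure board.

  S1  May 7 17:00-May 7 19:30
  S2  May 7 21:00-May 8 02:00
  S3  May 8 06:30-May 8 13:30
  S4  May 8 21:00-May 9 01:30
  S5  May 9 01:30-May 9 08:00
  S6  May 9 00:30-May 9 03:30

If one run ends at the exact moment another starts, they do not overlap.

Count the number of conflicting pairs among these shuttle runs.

Sorted by start: S1, S2, S3, S4, S6, S5.
S2 starts after S1 ends, so S1 has no further overlaps.
S3 starts after S2 ends, so S2 has no further overlaps.
S4 starts after S3 ends, so S3 has no further overlaps.
S6 starts before S4 ends → S4 and S6 overlap.
S5 starts exactly when S4 ends (back-to-back, no overlap).
S5 starts before S6 ends → S6 and S5 overlap.
Overlapping pairs: S4 & S6, S5 & S6 — 2 in total.

2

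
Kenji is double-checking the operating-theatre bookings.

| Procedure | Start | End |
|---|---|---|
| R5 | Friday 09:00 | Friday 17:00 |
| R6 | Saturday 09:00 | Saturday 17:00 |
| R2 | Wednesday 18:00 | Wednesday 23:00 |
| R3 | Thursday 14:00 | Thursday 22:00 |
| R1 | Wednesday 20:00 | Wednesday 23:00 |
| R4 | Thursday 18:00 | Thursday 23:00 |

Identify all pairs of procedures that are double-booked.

Two intervals overlap when each starts before the other ends.
Sorted by start: R2, R1, R3, R4, R5, R6.
R1 starts before R2 ends → R2 and R1 overlap.
R3 starts after R2 ends, so nothing later overlaps R2 either.
R3 starts after R1 ends, so nothing later overlaps R1 either.
R4 starts before R3 ends → R3 and R4 overlap.
R5 starts after R3 ends, so nothing later overlaps R3 either.
R5 starts after R4 ends, so nothing later overlaps R4 either.
R6 starts after R5 ends.

R1 & R2, R3 & R4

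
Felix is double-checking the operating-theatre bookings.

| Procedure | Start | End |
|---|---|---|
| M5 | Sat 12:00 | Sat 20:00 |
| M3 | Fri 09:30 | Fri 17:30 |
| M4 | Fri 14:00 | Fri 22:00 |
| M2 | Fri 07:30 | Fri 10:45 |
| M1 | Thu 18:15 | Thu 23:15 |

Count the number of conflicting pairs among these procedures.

2

Sorted by start: M1, M2, M3, M4, M5.
M2 starts after M1 ends, so nothing later overlaps M1 either.
M3 starts before M2 ends → M2 and M3 overlap.
M4 starts after M2 ends, so nothing later overlaps M2 either.
M4 starts before M3 ends → M3 and M4 overlap.
M5 starts after M3 ends.
M5 starts after M4 ends.
Overlapping pairs: M2 & M3, M3 & M4 — 2 in total.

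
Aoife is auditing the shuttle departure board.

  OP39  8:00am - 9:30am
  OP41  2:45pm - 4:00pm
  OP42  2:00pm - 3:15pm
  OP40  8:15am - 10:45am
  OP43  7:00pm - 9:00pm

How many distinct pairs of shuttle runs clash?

2

Check each pair: they overlap iff neither finishes before the other starts.
Sorted by start: OP39, OP40, OP42, OP41, OP43.
OP40 starts before OP39 ends → OP39 and OP40 overlap.
OP42 starts after OP39 ends; OP39 is clear from here.
OP42 starts after OP40 ends; OP40 is clear from here.
OP41 starts before OP42 ends → OP42 and OP41 overlap.
OP43 starts after OP42 ends.
OP43 starts after OP41 ends.
Overlapping pairs: OP39 & OP40, OP41 & OP42 — 2 in total.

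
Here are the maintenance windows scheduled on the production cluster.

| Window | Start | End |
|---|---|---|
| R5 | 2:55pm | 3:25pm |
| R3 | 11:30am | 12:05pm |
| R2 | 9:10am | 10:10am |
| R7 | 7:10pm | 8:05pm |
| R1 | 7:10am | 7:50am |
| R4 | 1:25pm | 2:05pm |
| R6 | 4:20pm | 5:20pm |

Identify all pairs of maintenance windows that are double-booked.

no conflicts

Sorted by start: R1, R2, R3, R4, R5, R6, R7.
R2 starts after R1 ends; R1 is clear from here.
R3 starts after R2 ends; R2 is clear from here.
R4 starts after R3 ends; R3 is clear from here.
R5 starts after R4 ends; R4 is clear from here.
R6 starts after R5 ends; R5 is clear from here.
R7 starts after R6 ends.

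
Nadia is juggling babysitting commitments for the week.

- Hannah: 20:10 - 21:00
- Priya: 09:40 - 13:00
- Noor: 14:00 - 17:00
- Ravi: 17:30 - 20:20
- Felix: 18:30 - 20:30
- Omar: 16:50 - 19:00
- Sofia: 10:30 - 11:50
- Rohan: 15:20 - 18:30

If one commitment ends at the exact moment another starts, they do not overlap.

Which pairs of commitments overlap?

Felix & Hannah, Felix & Omar, Felix & Ravi, Hannah & Ravi, Noor & Omar, Noor & Rohan, Omar & Ravi, Omar & Rohan, Priya & Sofia, Ravi & Rohan

Check each pair: they overlap iff neither finishes before the other starts.
Sorted by start: Priya, Sofia, Noor, Rohan, Omar, Ravi, Felix, Hannah.
Sofia starts before Priya ends → Priya and Sofia overlap.
Noor starts after Priya ends, so nothing later overlaps Priya either.
Noor starts after Sofia ends, so nothing later overlaps Sofia either.
Rohan starts before Noor ends → Noor and Rohan overlap.
Omar starts before Noor ends → Noor and Omar overlap.
Ravi starts after Noor ends, so nothing later overlaps Noor either.
Omar starts before Rohan ends → Rohan and Omar overlap.
Ravi starts before Rohan ends → Rohan and Ravi overlap.
Felix starts exactly when Rohan ends (back-to-back, no overlap), so nothing later overlaps Rohan either.
Ravi starts before Omar ends → Omar and Ravi overlap.
Felix starts before Omar ends → Omar and Felix overlap.
Hannah starts after Omar ends.
Felix starts before Ravi ends → Ravi and Felix overlap.
Hannah starts before Ravi ends → Ravi and Hannah overlap.
Hannah starts before Felix ends → Felix and Hannah overlap.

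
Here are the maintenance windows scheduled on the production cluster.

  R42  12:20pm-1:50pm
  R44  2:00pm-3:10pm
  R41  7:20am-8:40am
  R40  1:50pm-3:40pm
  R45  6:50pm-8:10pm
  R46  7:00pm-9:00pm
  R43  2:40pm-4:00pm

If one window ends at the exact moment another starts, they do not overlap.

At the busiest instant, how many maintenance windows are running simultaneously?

Sweep the timeline, counting +1 at each start and −1 at each end (ends before starts at a tie):
7:20am start R41 → 1
8:40am end R41 → 0
12:20pm start R42 → 1
1:50pm end R42 → 0
1:50pm start R40 → 1
2:00pm start R44 → 2
2:40pm start R43 → 3
3:10pm end R44 → 2
3:40pm end R40 → 1
4:00pm end R43 → 0
6:50pm start R45 → 1
7:00pm start R46 → 2
8:10pm end R45 → 1
9:00pm end R46 → 0
Peak is 3, at 2:40pm (R40, R43, R44).

3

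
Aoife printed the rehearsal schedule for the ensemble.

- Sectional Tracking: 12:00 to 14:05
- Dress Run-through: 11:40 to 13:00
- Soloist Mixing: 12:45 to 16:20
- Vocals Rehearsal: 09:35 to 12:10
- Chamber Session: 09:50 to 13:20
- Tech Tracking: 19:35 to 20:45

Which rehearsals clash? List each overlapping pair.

Chamber Session & Dress Run-through, Chamber Session & Sectional Tracking, Chamber Session & Soloist Mixing, Chamber Session & Vocals Rehearsal, Dress Run-through & Sectional Tracking, Dress Run-through & Soloist Mixing, Dress Run-through & Vocals Rehearsal, Sectional Tracking & Soloist Mixing, Sectional Tracking & Vocals Rehearsal

Sorted by start: Vocals Rehearsal, Chamber Session, Dress Run-through, Sectional Tracking, Soloist Mixing, Tech Tracking.
Chamber Session starts before Vocals Rehearsal ends → Vocals Rehearsal and Chamber Session overlap.
Dress Run-through starts before Vocals Rehearsal ends → Vocals Rehearsal and Dress Run-through overlap.
Sectional Tracking starts before Vocals Rehearsal ends → Vocals Rehearsal and Sectional Tracking overlap.
Soloist Mixing starts after Vocals Rehearsal ends, so Vocals Rehearsal has no further overlaps.
Dress Run-through starts before Chamber Session ends → Chamber Session and Dress Run-through overlap.
Sectional Tracking starts before Chamber Session ends → Chamber Session and Sectional Tracking overlap.
Soloist Mixing starts before Chamber Session ends → Chamber Session and Soloist Mixing overlap.
Tech Tracking starts after Chamber Session ends.
Sectional Tracking starts before Dress Run-through ends → Dress Run-through and Sectional Tracking overlap.
Soloist Mixing starts before Dress Run-through ends → Dress Run-through and Soloist Mixing overlap.
Tech Tracking starts after Dress Run-through ends.
Soloist Mixing starts before Sectional Tracking ends → Sectional Tracking and Soloist Mixing overlap.
Tech Tracking starts after Sectional Tracking ends.
Tech Tracking starts after Soloist Mixing ends.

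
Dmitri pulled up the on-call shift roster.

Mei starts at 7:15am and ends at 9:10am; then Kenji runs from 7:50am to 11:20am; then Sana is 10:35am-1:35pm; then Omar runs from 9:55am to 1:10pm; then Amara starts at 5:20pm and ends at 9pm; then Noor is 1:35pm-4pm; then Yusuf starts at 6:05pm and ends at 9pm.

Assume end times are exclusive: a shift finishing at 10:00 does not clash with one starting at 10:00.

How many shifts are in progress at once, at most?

Walk through starts and ends in time order (an end at T is processed before a start at T):
7:15am start Mei → 1
7:50am start Kenji → 2
9:10am end Mei → 1
9:55am start Omar → 2
10:35am start Sana → 3
11:20am end Kenji → 2
1:10pm end Omar → 1
1:35pm end Sana → 0
1:35pm start Noor → 1
4pm end Noor → 0
5:20pm start Amara → 1
6:05pm start Yusuf → 2
9pm end Amara → 1
9pm end Yusuf → 0
Peak is 3, at 10:35am (Kenji, Omar, Sana).

3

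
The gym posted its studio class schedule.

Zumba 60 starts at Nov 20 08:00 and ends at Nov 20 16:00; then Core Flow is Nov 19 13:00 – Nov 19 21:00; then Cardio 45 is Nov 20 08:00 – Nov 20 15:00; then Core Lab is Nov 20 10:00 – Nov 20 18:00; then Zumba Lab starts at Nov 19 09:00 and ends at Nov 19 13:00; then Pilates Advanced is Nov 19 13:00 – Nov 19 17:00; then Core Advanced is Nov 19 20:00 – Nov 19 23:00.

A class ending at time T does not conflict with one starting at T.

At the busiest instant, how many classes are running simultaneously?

Sort all start/end points and keep a running count:
Nov 19 09:00 start Zumba Lab → 1
Nov 19 13:00 end Zumba Lab → 0
Nov 19 13:00 start Core Flow → 1
Nov 19 13:00 start Pilates Advanced → 2
Nov 19 17:00 end Pilates Advanced → 1
Nov 19 20:00 start Core Advanced → 2
Nov 19 21:00 end Core Flow → 1
Nov 19 23:00 end Core Advanced → 0
Nov 20 08:00 start Cardio 45 → 1
Nov 20 08:00 start Zumba 60 → 2
Nov 20 10:00 start Core Lab → 3
Nov 20 15:00 end Cardio 45 → 2
Nov 20 16:00 end Zumba 60 → 1
Nov 20 18:00 end Core Lab → 0
Peak is 3, at Nov 20 10:00 (Cardio 45, Core Lab, Zumba 60).

3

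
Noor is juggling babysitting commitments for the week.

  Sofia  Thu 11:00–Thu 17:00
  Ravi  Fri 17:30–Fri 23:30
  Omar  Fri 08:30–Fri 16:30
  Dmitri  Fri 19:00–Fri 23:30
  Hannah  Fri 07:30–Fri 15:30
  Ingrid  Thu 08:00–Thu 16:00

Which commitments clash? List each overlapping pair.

Sorted by start: Ingrid, Sofia, Hannah, Omar, Ravi, Dmitri.
Sofia starts before Ingrid ends → Ingrid and Sofia overlap.
Hannah starts after Ingrid ends, so Ingrid has no further overlaps.
Hannah starts after Sofia ends, so Sofia has no further overlaps.
Omar starts before Hannah ends → Hannah and Omar overlap.
Ravi starts after Hannah ends, so Hannah has no further overlaps.
Ravi starts after Omar ends, so Omar has no further overlaps.
Dmitri starts before Ravi ends → Ravi and Dmitri overlap.

Dmitri & Ravi, Hannah & Omar, Ingrid & Sofia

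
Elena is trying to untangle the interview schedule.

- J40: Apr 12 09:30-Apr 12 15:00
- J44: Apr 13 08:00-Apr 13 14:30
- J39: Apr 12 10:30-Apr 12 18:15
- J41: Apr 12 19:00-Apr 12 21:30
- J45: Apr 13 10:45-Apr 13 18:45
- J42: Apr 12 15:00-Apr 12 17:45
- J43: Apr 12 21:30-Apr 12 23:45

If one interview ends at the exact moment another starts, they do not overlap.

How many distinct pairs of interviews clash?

Two intervals overlap when each starts before the other ends.
Sorted by start: J40, J39, J42, J41, J43, J44, J45.
J39 starts before J40 ends → J40 and J39 overlap.
J42 starts exactly when J40 ends (back-to-back, no overlap) — done with J40.
J42 starts before J39 ends → J39 and J42 overlap.
J41 starts after J39 ends — done with J39.
J41 starts after J42 ends — done with J42.
J43 starts exactly when J41 ends (back-to-back, no overlap) — done with J41.
J44 starts after J43 ends — done with J43.
J45 starts before J44 ends → J44 and J45 overlap.
Overlapping pairs: J39 & J40, J39 & J42, J44 & J45 — 3 in total.

3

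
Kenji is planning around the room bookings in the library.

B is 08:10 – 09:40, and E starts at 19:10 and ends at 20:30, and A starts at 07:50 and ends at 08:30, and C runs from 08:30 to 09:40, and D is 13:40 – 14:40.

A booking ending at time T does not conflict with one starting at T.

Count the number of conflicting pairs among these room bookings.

Sorted by start: A, B, C, D, E.
B starts before A ends → A and B overlap.
C starts exactly when A ends (back-to-back, no overlap), so nothing later overlaps A either.
C starts before B ends → B and C overlap.
D starts after B ends, so nothing later overlaps B either.
D starts after C ends, so nothing later overlaps C either.
E starts after D ends.
Overlapping pairs: A & B, B & C — 2 in total.

2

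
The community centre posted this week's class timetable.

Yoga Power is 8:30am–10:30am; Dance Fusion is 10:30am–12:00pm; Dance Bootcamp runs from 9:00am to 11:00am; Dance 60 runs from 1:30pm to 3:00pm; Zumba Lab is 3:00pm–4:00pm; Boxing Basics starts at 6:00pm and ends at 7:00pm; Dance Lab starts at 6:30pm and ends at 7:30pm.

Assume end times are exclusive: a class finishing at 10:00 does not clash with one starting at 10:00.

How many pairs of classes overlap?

Sorted by start: Yoga Power, Dance Bootcamp, Dance Fusion, Dance 60, Zumba Lab, Boxing Basics, Dance Lab.
Dance Bootcamp starts before Yoga Power ends → Yoga Power and Dance Bootcamp overlap.
Dance Fusion starts exactly when Yoga Power ends (back-to-back, no overlap); Yoga Power is clear from here.
Dance Fusion starts before Dance Bootcamp ends → Dance Bootcamp and Dance Fusion overlap.
Dance 60 starts after Dance Bootcamp ends; Dance Bootcamp is clear from here.
Dance 60 starts after Dance Fusion ends; Dance Fusion is clear from here.
Zumba Lab starts exactly when Dance 60 ends (back-to-back, no overlap); Dance 60 is clear from here.
Boxing Basics starts after Zumba Lab ends; Zumba Lab is clear from here.
Dance Lab starts before Boxing Basics ends → Boxing Basics and Dance Lab overlap.
Overlapping pairs: Boxing Basics & Dance Lab, Dance Bootcamp & Dance Fusion, Dance Bootcamp & Yoga Power — 3 in total.

3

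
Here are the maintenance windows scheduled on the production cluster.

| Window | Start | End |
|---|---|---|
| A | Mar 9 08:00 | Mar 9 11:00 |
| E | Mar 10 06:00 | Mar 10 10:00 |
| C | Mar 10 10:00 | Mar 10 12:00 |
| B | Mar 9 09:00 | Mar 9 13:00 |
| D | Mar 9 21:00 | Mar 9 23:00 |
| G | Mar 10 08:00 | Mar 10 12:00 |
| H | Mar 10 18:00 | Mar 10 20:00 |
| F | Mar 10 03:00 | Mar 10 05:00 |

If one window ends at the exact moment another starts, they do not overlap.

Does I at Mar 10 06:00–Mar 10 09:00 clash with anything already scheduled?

A: ends Mar 9 11:00 at or before I starts Mar 10 06:00 → clear.
B: ends Mar 9 13:00 at or before I starts Mar 10 06:00 → clear.
D: ends Mar 9 23:00 at or before I starts Mar 10 06:00 → clear.
F: ends Mar 10 05:00 at or before I starts Mar 10 06:00 → clear.
E: starts Mar 10 06:00 before I ends Mar 10 09:00, and ends Mar 10 10:00 after I starts Mar 10 06:00 → overlap.
G: starts Mar 10 08:00 before I ends Mar 10 09:00, and ends Mar 10 12:00 after I starts Mar 10 06:00 → overlap.
C: starts Mar 10 10:00 at or after I ends Mar 10 09:00 → clear.
H: starts Mar 10 18:00 at or after I ends Mar 10 09:00 → clear.
I overlaps E, G.

Yes — it overlaps E, G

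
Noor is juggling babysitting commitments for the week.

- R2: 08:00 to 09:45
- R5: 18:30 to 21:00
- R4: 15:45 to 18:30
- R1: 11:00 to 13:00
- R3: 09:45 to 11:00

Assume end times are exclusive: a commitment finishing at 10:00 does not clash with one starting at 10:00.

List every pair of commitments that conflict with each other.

Sorted by start: R2, R3, R1, R4, R5.
R3 starts exactly when R2 ends (back-to-back, no overlap), so nothing later overlaps R2 either.
R1 starts exactly when R3 ends (back-to-back, no overlap), so nothing later overlaps R3 either.
R4 starts after R1 ends, so nothing later overlaps R1 either.
R5 starts exactly when R4 ends (back-to-back, no overlap).

none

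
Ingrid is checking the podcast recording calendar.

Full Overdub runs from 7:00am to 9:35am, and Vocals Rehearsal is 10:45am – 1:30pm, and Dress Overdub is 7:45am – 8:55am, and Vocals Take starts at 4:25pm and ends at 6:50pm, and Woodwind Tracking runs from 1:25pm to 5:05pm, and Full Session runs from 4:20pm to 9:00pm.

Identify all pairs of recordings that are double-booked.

Sorted by start: Full Overdub, Dress Overdub, Vocals Rehearsal, Woodwind Tracking, Full Session, Vocals Take.
Dress Overdub starts before Full Overdub ends → Full Overdub and Dress Overdub overlap.
Vocals Rehearsal starts after Full Overdub ends — done with Full Overdub.
Vocals Rehearsal starts after Dress Overdub ends — done with Dress Overdub.
Woodwind Tracking starts before Vocals Rehearsal ends → Vocals Rehearsal and Woodwind Tracking overlap.
Full Session starts after Vocals Rehearsal ends — done with Vocals Rehearsal.
Full Session starts before Woodwind Tracking ends → Woodwind Tracking and Full Session overlap.
Vocals Take starts before Woodwind Tracking ends → Woodwind Tracking and Vocals Take overlap.
Vocals Take starts before Full Session ends → Full Session and Vocals Take overlap.

Dress Overdub & Full Overdub, Full Session & Vocals Take, Full Session & Woodwind Tracking, Vocals Rehearsal & Woodwind Tracking, Vocals Take & Woodwind Tracking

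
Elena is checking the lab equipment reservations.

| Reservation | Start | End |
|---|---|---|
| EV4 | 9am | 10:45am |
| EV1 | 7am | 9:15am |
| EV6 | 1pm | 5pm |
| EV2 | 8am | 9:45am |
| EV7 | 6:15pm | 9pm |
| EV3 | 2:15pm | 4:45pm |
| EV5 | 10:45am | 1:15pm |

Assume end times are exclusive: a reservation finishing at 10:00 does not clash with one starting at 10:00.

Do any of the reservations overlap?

Two intervals overlap when each starts before the other ends.
Sorted by start: EV1, EV2, EV4, EV5, EV6, EV3, EV7.
EV2 starts before EV1 ends → EV1 and EV2 overlap.
That's a conflict, so the schedule is not conflict-free.

Yes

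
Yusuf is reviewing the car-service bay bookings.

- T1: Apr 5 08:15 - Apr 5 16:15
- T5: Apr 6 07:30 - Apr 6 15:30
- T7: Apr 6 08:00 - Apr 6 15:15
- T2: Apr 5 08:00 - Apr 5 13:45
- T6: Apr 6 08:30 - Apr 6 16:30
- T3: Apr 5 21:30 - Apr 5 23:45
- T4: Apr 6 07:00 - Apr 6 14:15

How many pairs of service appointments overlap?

Sorted by start: T2, T1, T3, T4, T5, T7, T6.
T1 starts before T2 ends → T2 and T1 overlap.
T3 starts after T2 ends, so T2 has no further overlaps.
T3 starts after T1 ends, so T1 has no further overlaps.
T4 starts after T3 ends, so T3 has no further overlaps.
T5 starts before T4 ends → T4 and T5 overlap.
T7 starts before T4 ends → T4 and T7 overlap.
T6 starts before T4 ends → T4 and T6 overlap.
T7 starts before T5 ends → T5 and T7 overlap.
T6 starts before T5 ends → T5 and T6 overlap.
T6 starts before T7 ends → T7 and T6 overlap.
Overlapping pairs: T1 & T2, T4 & T5, T4 & T6, T4 & T7, T5 & T6, T5 & T7, T6 & T7 — 7 in total.

7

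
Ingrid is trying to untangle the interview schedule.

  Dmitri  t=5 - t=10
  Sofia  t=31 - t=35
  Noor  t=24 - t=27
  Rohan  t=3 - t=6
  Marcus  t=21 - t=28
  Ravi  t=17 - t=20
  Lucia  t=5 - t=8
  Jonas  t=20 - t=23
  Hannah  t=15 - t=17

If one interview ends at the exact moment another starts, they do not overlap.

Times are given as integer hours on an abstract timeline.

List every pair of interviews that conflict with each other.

Dmitri & Lucia, Dmitri & Rohan, Jonas & Marcus, Lucia & Rohan, Marcus & Noor

Sorted by start: Rohan, Lucia, Dmitri, Hannah, Ravi, Jonas, Marcus, Noor, Sofia.
Lucia starts before Rohan ends → Rohan and Lucia overlap.
Dmitri starts before Rohan ends → Rohan and Dmitri overlap.
Hannah starts after Rohan ends; Rohan is clear from here.
Dmitri starts before Lucia ends → Lucia and Dmitri overlap.
Hannah starts after Lucia ends; Lucia is clear from here.
Hannah starts after Dmitri ends; Dmitri is clear from here.
Ravi starts exactly when Hannah ends (back-to-back, no overlap); Hannah is clear from here.
Jonas starts exactly when Ravi ends (back-to-back, no overlap); Ravi is clear from here.
Marcus starts before Jonas ends → Jonas and Marcus overlap.
Noor starts after Jonas ends; Jonas is clear from here.
Noor starts before Marcus ends → Marcus and Noor overlap.
Sofia starts after Marcus ends.
Sofia starts after Noor ends.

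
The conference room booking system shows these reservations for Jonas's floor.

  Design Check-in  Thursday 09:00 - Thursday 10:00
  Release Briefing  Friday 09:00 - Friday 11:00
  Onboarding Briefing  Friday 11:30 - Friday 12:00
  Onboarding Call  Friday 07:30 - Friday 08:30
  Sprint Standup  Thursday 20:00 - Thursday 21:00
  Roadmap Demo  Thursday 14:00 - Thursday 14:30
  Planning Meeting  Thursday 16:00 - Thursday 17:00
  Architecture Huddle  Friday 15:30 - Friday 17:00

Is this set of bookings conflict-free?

Sorted by start: Design Check-in, Roadmap Demo, Planning Meeting, Sprint Standup, Onboarding Call, Release Briefing, Onboarding Briefing, Architecture Huddle.
Roadmap Demo starts after Design Check-in ends — done with Design Check-in.
Planning Meeting starts after Roadmap Demo ends — done with Roadmap Demo.
Sprint Standup starts after Planning Meeting ends — done with Planning Meeting.
Onboarding Call starts after Sprint Standup ends — done with Sprint Standup.
Release Briefing starts after Onboarding Call ends — done with Onboarding Call.
Onboarding Briefing starts after Release Briefing ends — done with Release Briefing.
Architecture Huddle starts after Onboarding Briefing ends.
Every pair is clear; the schedule has no overlaps.

Yes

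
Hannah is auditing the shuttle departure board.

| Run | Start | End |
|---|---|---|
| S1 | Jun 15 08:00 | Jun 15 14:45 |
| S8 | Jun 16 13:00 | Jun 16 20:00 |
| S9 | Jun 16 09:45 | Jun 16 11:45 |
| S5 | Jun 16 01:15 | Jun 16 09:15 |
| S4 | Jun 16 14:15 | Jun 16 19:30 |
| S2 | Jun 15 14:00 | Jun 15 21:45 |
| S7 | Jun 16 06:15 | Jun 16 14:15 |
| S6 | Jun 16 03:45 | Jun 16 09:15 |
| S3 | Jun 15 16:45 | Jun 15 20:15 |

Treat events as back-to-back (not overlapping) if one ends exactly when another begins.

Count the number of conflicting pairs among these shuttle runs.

Two intervals overlap when each starts before the other ends.
Sorted by start: S1, S2, S3, S5, S6, S7, S9, S8, S4.
S2 starts before S1 ends → S1 and S2 overlap.
S3 starts after S1 ends — done with S1.
S3 starts before S2 ends → S2 and S3 overlap.
S5 starts after S2 ends — done with S2.
S5 starts after S3 ends — done with S3.
S6 starts before S5 ends → S5 and S6 overlap.
S7 starts before S5 ends → S5 and S7 overlap.
S9 starts after S5 ends — done with S5.
S7 starts before S6 ends → S6 and S7 overlap.
S9 starts after S6 ends — done with S6.
S9 starts before S7 ends → S7 and S9 overlap.
S8 starts before S7 ends → S7 and S8 overlap.
S4 starts exactly when S7 ends (back-to-back, no overlap).
S8 starts after S9 ends — done with S9.
S4 starts before S8 ends → S8 and S4 overlap.
Overlapping pairs: S1 & S2, S2 & S3, S4 & S8, S5 & S6, S5 & S7, S6 & S7, S7 & S8, S7 & S9 — 8 in total.

8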